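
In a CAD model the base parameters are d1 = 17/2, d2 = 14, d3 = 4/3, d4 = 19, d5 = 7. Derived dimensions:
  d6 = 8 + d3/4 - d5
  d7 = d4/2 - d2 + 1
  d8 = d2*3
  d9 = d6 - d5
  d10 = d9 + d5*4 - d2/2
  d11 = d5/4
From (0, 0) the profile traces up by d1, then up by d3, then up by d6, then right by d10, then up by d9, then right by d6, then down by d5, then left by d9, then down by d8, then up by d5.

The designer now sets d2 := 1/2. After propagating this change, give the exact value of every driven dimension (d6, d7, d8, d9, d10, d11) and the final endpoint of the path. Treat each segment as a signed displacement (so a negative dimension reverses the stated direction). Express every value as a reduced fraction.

Apply edit: d2 := 1/2
  d6 = 8 + d3/4 - d5 = 4/3
  d7 = d4/2 - d2 + 1 = 10
  d8 = d2*3 = 3/2
  d9 = d6 - d5 = -17/3
  d10 = d9 + d5*4 - d2/2 = 265/12
  d11 = d5/4 = 7/4
Walk from origin (0, 0):
  seg 1: up by d1 = 17/2 → (0, 17/2)
  seg 2: up by d3 = 4/3 → (0, 59/6)
  seg 3: up by d6 = 4/3 → (0, 67/6)
  seg 4: right by d10 = 265/12 → (265/12, 67/6)
  seg 5: up by d9 = -17/3 → (265/12, 11/2)
  seg 6: right by d6 = 4/3 → (281/12, 11/2)
  seg 7: down by d5 = 7 → (281/12, -3/2)
  seg 8: left by d9 = -17/3 → (349/12, -3/2)
  seg 9: down by d8 = 3/2 → (349/12, -3)
  seg 10: up by d5 = 7 → (349/12, 4)

d6 = 4/3
d7 = 10
d8 = 3/2
d9 = -17/3
d10 = 265/12
d11 = 7/4
endpoint = (349/12, 4)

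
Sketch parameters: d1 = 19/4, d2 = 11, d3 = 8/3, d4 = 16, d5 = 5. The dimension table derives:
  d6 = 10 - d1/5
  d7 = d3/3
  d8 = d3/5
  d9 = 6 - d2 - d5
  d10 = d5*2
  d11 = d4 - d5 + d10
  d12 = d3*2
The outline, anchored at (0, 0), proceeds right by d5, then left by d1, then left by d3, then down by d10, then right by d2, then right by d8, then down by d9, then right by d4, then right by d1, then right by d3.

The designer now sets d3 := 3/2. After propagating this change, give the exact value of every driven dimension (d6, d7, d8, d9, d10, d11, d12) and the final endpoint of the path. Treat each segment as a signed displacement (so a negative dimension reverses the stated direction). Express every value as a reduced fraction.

d6 = 181/20
d7 = 1/2
d8 = 3/10
d9 = -10
d10 = 10
d11 = 21
d12 = 3
endpoint = (323/10, 0)

Apply edit: d3 := 3/2
  d6 = 10 - d1/5 = 181/20
  d7 = d3/3 = 1/2
  d8 = d3/5 = 3/10
  d9 = 6 - d2 - d5 = -10
  d10 = d5*2 = 10
  d11 = d4 - d5 + d10 = 21
  d12 = d3*2 = 3
Walk from origin (0, 0):
  seg 1: right by d5 = 5 → (5, 0)
  seg 2: left by d1 = 19/4 → (1/4, 0)
  seg 3: left by d3 = 3/2 → (-5/4, 0)
  seg 4: down by d10 = 10 → (-5/4, -10)
  seg 5: right by d2 = 11 → (39/4, -10)
  seg 6: right by d8 = 3/10 → (201/20, -10)
  seg 7: down by d9 = -10 → (201/20, 0)
  seg 8: right by d4 = 16 → (521/20, 0)
  seg 9: right by d1 = 19/4 → (154/5, 0)
  seg 10: right by d3 = 3/2 → (323/10, 0)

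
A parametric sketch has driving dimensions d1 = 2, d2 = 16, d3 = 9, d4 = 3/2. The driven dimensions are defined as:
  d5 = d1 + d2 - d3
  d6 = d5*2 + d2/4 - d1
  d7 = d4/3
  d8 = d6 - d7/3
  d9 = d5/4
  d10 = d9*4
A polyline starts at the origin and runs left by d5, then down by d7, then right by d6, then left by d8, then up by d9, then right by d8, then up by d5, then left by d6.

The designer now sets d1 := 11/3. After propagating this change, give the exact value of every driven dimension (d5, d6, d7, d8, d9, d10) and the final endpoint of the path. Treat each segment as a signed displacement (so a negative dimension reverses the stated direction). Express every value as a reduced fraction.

Apply edit: d1 := 11/3
  d5 = d1 + d2 - d3 = 32/3
  d6 = d5*2 + d2/4 - d1 = 65/3
  d7 = d4/3 = 1/2
  d8 = d6 - d7/3 = 43/2
  d9 = d5/4 = 8/3
  d10 = d9*4 = 32/3
Walk from origin (0, 0):
  seg 1: left by d5 = 32/3 → (-32/3, 0)
  seg 2: down by d7 = 1/2 → (-32/3, -1/2)
  seg 3: right by d6 = 65/3 → (11, -1/2)
  seg 4: left by d8 = 43/2 → (-21/2, -1/2)
  seg 5: up by d9 = 8/3 → (-21/2, 13/6)
  seg 6: right by d8 = 43/2 → (11, 13/6)
  seg 7: up by d5 = 32/3 → (11, 77/6)
  seg 8: left by d6 = 65/3 → (-32/3, 77/6)

d5 = 32/3
d6 = 65/3
d7 = 1/2
d8 = 43/2
d9 = 8/3
d10 = 32/3
endpoint = (-32/3, 77/6)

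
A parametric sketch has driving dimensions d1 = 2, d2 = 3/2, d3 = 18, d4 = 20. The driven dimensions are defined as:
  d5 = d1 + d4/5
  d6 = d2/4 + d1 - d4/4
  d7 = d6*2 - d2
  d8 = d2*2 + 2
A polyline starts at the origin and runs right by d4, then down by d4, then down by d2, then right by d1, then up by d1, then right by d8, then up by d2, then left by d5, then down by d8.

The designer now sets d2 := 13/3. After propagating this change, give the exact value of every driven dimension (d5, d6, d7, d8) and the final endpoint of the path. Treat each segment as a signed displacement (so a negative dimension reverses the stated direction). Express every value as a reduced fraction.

d5 = 6
d6 = -23/12
d7 = -49/6
d8 = 32/3
endpoint = (80/3, -86/3)

Apply edit: d2 := 13/3
  d5 = d1 + d4/5 = 6
  d6 = d2/4 + d1 - d4/4 = -23/12
  d7 = d6*2 - d2 = -49/6
  d8 = d2*2 + 2 = 32/3
Walk from origin (0, 0):
  seg 1: right by d4 = 20 → (20, 0)
  seg 2: down by d4 = 20 → (20, -20)
  seg 3: down by d2 = 13/3 → (20, -73/3)
  seg 4: right by d1 = 2 → (22, -73/3)
  seg 5: up by d1 = 2 → (22, -67/3)
  seg 6: right by d8 = 32/3 → (98/3, -67/3)
  seg 7: up by d2 = 13/3 → (98/3, -18)
  seg 8: left by d5 = 6 → (80/3, -18)
  seg 9: down by d8 = 32/3 → (80/3, -86/3)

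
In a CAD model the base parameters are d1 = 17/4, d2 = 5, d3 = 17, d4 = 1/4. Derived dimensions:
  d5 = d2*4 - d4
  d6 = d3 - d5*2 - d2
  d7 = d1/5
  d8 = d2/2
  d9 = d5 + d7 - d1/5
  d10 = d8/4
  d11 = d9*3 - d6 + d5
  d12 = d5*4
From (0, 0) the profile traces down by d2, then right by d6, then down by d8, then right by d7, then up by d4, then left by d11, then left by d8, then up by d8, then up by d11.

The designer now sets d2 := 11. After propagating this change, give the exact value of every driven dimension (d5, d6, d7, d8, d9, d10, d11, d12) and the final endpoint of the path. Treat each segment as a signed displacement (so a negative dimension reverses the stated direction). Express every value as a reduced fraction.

Apply edit: d2 := 11
  d5 = d2*4 - d4 = 175/4
  d6 = d3 - d5*2 - d2 = -163/2
  d7 = d1/5 = 17/20
  d8 = d2/2 = 11/2
  d9 = d5 + d7 - d1/5 = 175/4
  d10 = d8/4 = 11/8
  d11 = d9*3 - d6 + d5 = 513/2
  d12 = d5*4 = 175
Walk from origin (0, 0):
  seg 1: down by d2 = 11 → (0, -11)
  seg 2: right by d6 = -163/2 → (-163/2, -11)
  seg 3: down by d8 = 11/2 → (-163/2, -33/2)
  seg 4: right by d7 = 17/20 → (-1613/20, -33/2)
  seg 5: up by d4 = 1/4 → (-1613/20, -65/4)
  seg 6: left by d11 = 513/2 → (-6743/20, -65/4)
  seg 7: left by d8 = 11/2 → (-6853/20, -65/4)
  seg 8: up by d8 = 11/2 → (-6853/20, -43/4)
  seg 9: up by d11 = 513/2 → (-6853/20, 983/4)

d5 = 175/4
d6 = -163/2
d7 = 17/20
d8 = 11/2
d9 = 175/4
d10 = 11/8
d11 = 513/2
d12 = 175
endpoint = (-6853/20, 983/4)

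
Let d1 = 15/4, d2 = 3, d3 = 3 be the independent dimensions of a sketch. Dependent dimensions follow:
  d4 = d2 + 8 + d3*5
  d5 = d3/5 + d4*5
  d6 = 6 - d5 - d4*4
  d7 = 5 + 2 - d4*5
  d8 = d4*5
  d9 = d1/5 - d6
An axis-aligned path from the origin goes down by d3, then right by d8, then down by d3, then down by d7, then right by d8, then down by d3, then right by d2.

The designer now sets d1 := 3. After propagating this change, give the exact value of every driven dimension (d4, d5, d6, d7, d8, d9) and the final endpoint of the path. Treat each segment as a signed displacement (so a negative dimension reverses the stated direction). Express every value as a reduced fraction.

Apply edit: d1 := 3
  d4 = d2 + 8 + d3*5 = 26
  d5 = d3/5 + d4*5 = 653/5
  d6 = 6 - d5 - d4*4 = -1143/5
  d7 = 5 + 2 - d4*5 = -123
  d8 = d4*5 = 130
  d9 = d1/5 - d6 = 1146/5
Walk from origin (0, 0):
  seg 1: down by d3 = 3 → (0, -3)
  seg 2: right by d8 = 130 → (130, -3)
  seg 3: down by d3 = 3 → (130, -6)
  seg 4: down by d7 = -123 → (130, 117)
  seg 5: right by d8 = 130 → (260, 117)
  seg 6: down by d3 = 3 → (260, 114)
  seg 7: right by d2 = 3 → (263, 114)

d4 = 26
d5 = 653/5
d6 = -1143/5
d7 = -123
d8 = 130
d9 = 1146/5
endpoint = (263, 114)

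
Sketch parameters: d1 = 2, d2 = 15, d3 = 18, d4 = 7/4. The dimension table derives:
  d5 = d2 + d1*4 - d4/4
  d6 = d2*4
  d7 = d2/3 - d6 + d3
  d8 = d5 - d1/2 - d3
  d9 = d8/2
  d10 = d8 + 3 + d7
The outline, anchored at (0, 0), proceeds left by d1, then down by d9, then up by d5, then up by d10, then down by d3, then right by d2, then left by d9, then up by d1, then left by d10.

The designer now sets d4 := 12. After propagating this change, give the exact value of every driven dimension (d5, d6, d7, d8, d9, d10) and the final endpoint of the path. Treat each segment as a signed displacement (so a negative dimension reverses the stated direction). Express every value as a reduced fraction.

Apply edit: d4 := 12
  d5 = d2 + d1*4 - d4/4 = 20
  d6 = d2*4 = 60
  d7 = d2/3 - d6 + d3 = -37
  d8 = d5 - d1/2 - d3 = 1
  d9 = d8/2 = 1/2
  d10 = d8 + 3 + d7 = -33
Walk from origin (0, 0):
  seg 1: left by d1 = 2 → (-2, 0)
  seg 2: down by d9 = 1/2 → (-2, -1/2)
  seg 3: up by d5 = 20 → (-2, 39/2)
  seg 4: up by d10 = -33 → (-2, -27/2)
  seg 5: down by d3 = 18 → (-2, -63/2)
  seg 6: right by d2 = 15 → (13, -63/2)
  seg 7: left by d9 = 1/2 → (25/2, -63/2)
  seg 8: up by d1 = 2 → (25/2, -59/2)
  seg 9: left by d10 = -33 → (91/2, -59/2)

d5 = 20
d6 = 60
d7 = -37
d8 = 1
d9 = 1/2
d10 = -33
endpoint = (91/2, -59/2)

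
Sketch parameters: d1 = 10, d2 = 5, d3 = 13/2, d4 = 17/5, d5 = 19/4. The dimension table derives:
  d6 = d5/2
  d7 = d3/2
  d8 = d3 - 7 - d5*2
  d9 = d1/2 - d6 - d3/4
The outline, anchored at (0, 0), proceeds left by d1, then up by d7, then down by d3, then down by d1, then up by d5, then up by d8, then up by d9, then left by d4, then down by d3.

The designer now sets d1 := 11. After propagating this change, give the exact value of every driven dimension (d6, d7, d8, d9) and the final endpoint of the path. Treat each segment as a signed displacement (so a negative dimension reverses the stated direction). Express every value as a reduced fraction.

Apply edit: d1 := 11
  d6 = d5/2 = 19/8
  d7 = d3/2 = 13/4
  d8 = d3 - 7 - d5*2 = -10
  d9 = d1/2 - d6 - d3/4 = 3/2
Walk from origin (0, 0):
  seg 1: left by d1 = 11 → (-11, 0)
  seg 2: up by d7 = 13/4 → (-11, 13/4)
  seg 3: down by d3 = 13/2 → (-11, -13/4)
  seg 4: down by d1 = 11 → (-11, -57/4)
  seg 5: up by d5 = 19/4 → (-11, -19/2)
  seg 6: up by d8 = -10 → (-11, -39/2)
  seg 7: up by d9 = 3/2 → (-11, -18)
  seg 8: left by d4 = 17/5 → (-72/5, -18)
  seg 9: down by d3 = 13/2 → (-72/5, -49/2)

d6 = 19/8
d7 = 13/4
d8 = -10
d9 = 3/2
endpoint = (-72/5, -49/2)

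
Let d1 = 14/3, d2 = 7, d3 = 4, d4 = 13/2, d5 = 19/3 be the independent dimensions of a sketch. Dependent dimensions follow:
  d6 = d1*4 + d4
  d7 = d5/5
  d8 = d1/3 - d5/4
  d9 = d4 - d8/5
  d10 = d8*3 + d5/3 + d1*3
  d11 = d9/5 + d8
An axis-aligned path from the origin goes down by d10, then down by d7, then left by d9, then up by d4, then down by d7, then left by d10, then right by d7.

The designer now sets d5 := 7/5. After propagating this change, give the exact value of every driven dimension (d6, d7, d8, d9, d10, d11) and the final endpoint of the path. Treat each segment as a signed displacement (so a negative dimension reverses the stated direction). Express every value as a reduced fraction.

d6 = 151/6
d7 = 7/25
d8 = 217/180
d9 = 5633/900
d10 = 217/12
d11 = 1843/750
endpoint = (-5414/225, -3643/300)

Apply edit: d5 := 7/5
  d6 = d1*4 + d4 = 151/6
  d7 = d5/5 = 7/25
  d8 = d1/3 - d5/4 = 217/180
  d9 = d4 - d8/5 = 5633/900
  d10 = d8*3 + d5/3 + d1*3 = 217/12
  d11 = d9/5 + d8 = 1843/750
Walk from origin (0, 0):
  seg 1: down by d10 = 217/12 → (0, -217/12)
  seg 2: down by d7 = 7/25 → (0, -5509/300)
  seg 3: left by d9 = 5633/900 → (-5633/900, -5509/300)
  seg 4: up by d4 = 13/2 → (-5633/900, -3559/300)
  seg 5: down by d7 = 7/25 → (-5633/900, -3643/300)
  seg 6: left by d10 = 217/12 → (-5477/225, -3643/300)
  seg 7: right by d7 = 7/25 → (-5414/225, -3643/300)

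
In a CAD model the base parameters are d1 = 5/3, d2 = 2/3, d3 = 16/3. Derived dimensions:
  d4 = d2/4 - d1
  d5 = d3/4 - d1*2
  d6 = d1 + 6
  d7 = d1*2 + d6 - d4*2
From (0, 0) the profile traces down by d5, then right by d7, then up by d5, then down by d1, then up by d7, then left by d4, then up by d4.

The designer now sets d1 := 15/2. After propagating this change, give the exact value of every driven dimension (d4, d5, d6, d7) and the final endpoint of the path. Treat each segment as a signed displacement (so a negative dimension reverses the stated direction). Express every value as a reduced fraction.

Apply edit: d1 := 15/2
  d4 = d2/4 - d1 = -22/3
  d5 = d3/4 - d1*2 = -41/3
  d6 = d1 + 6 = 27/2
  d7 = d1*2 + d6 - d4*2 = 259/6
Walk from origin (0, 0):
  seg 1: down by d5 = -41/3 → (0, 41/3)
  seg 2: right by d7 = 259/6 → (259/6, 41/3)
  seg 3: up by d5 = -41/3 → (259/6, 0)
  seg 4: down by d1 = 15/2 → (259/6, -15/2)
  seg 5: up by d7 = 259/6 → (259/6, 107/3)
  seg 6: left by d4 = -22/3 → (101/2, 107/3)
  seg 7: up by d4 = -22/3 → (101/2, 85/3)

d4 = -22/3
d5 = -41/3
d6 = 27/2
d7 = 259/6
endpoint = (101/2, 85/3)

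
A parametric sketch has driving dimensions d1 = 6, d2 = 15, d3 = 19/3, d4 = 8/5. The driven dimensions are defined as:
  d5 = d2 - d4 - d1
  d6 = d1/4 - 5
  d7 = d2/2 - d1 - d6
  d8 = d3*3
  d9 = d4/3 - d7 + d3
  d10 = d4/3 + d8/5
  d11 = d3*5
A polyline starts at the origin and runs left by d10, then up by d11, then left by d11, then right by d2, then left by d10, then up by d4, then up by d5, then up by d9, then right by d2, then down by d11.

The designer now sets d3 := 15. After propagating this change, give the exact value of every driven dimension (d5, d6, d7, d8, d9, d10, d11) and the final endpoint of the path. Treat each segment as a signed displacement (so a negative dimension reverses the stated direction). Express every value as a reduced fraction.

d5 = 37/5
d6 = -7/2
d7 = 5
d8 = 45
d9 = 158/15
d10 = 143/15
d11 = 75
endpoint = (-961/15, 293/15)

Apply edit: d3 := 15
  d5 = d2 - d4 - d1 = 37/5
  d6 = d1/4 - 5 = -7/2
  d7 = d2/2 - d1 - d6 = 5
  d8 = d3*3 = 45
  d9 = d4/3 - d7 + d3 = 158/15
  d10 = d4/3 + d8/5 = 143/15
  d11 = d3*5 = 75
Walk from origin (0, 0):
  seg 1: left by d10 = 143/15 → (-143/15, 0)
  seg 2: up by d11 = 75 → (-143/15, 75)
  seg 3: left by d11 = 75 → (-1268/15, 75)
  seg 4: right by d2 = 15 → (-1043/15, 75)
  seg 5: left by d10 = 143/15 → (-1186/15, 75)
  seg 6: up by d4 = 8/5 → (-1186/15, 383/5)
  seg 7: up by d5 = 37/5 → (-1186/15, 84)
  seg 8: up by d9 = 158/15 → (-1186/15, 1418/15)
  seg 9: right by d2 = 15 → (-961/15, 1418/15)
  seg 10: down by d11 = 75 → (-961/15, 293/15)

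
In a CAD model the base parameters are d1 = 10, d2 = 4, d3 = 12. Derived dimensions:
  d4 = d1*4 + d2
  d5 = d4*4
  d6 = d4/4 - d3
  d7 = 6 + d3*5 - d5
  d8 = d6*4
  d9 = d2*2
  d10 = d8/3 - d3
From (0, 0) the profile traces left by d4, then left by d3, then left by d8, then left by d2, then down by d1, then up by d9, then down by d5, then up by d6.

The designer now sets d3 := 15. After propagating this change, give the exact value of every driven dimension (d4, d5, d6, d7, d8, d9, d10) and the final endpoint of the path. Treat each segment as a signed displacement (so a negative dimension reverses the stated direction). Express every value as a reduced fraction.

Apply edit: d3 := 15
  d4 = d1*4 + d2 = 44
  d5 = d4*4 = 176
  d6 = d4/4 - d3 = -4
  d7 = 6 + d3*5 - d5 = -95
  d8 = d6*4 = -16
  d9 = d2*2 = 8
  d10 = d8/3 - d3 = -61/3
Walk from origin (0, 0):
  seg 1: left by d4 = 44 → (-44, 0)
  seg 2: left by d3 = 15 → (-59, 0)
  seg 3: left by d8 = -16 → (-43, 0)
  seg 4: left by d2 = 4 → (-47, 0)
  seg 5: down by d1 = 10 → (-47, -10)
  seg 6: up by d9 = 8 → (-47, -2)
  seg 7: down by d5 = 176 → (-47, -178)
  seg 8: up by d6 = -4 → (-47, -182)

d4 = 44
d5 = 176
d6 = -4
d7 = -95
d8 = -16
d9 = 8
d10 = -61/3
endpoint = (-47, -182)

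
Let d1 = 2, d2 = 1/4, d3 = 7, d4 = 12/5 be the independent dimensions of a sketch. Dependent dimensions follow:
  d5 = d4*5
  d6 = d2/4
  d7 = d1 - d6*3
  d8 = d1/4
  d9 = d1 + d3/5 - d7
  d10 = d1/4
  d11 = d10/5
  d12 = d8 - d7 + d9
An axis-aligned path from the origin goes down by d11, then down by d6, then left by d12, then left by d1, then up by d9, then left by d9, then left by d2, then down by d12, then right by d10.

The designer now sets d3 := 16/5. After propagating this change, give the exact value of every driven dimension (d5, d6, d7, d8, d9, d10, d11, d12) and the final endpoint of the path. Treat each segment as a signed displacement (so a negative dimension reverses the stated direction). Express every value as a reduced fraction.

Apply edit: d3 := 16/5
  d5 = d4*5 = 12
  d6 = d2/4 = 1/16
  d7 = d1 - d6*3 = 29/16
  d8 = d1/4 = 1/2
  d9 = d1 + d3/5 - d7 = 331/400
  d10 = d1/4 = 1/2
  d11 = d10/5 = 1/10
  d12 = d8 - d7 + d9 = -97/200
Walk from origin (0, 0):
  seg 1: down by d11 = 1/10 → (0, -1/10)
  seg 2: down by d6 = 1/16 → (0, -13/80)
  seg 3: left by d12 = -97/200 → (97/200, -13/80)
  seg 4: left by d1 = 2 → (-303/200, -13/80)
  seg 5: up by d9 = 331/400 → (-303/200, 133/200)
  seg 6: left by d9 = 331/400 → (-937/400, 133/200)
  seg 7: left by d2 = 1/4 → (-1037/400, 133/200)
  seg 8: down by d12 = -97/200 → (-1037/400, 23/20)
  seg 9: right by d10 = 1/2 → (-837/400, 23/20)

d5 = 12
d6 = 1/16
d7 = 29/16
d8 = 1/2
d9 = 331/400
d10 = 1/2
d11 = 1/10
d12 = -97/200
endpoint = (-837/400, 23/20)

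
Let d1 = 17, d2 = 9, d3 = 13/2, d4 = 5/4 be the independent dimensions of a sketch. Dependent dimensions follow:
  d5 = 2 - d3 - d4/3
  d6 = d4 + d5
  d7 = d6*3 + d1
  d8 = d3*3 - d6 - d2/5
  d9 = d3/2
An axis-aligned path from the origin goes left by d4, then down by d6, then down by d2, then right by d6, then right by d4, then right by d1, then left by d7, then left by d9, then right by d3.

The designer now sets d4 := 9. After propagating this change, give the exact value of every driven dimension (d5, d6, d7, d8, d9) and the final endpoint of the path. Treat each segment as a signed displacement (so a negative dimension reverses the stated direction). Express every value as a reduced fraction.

d5 = -15/2
d6 = 3/2
d7 = 43/2
d8 = 81/5
d9 = 13/4
endpoint = (1/4, -21/2)

Apply edit: d4 := 9
  d5 = 2 - d3 - d4/3 = -15/2
  d6 = d4 + d5 = 3/2
  d7 = d6*3 + d1 = 43/2
  d8 = d3*3 - d6 - d2/5 = 81/5
  d9 = d3/2 = 13/4
Walk from origin (0, 0):
  seg 1: left by d4 = 9 → (-9, 0)
  seg 2: down by d6 = 3/2 → (-9, -3/2)
  seg 3: down by d2 = 9 → (-9, -21/2)
  seg 4: right by d6 = 3/2 → (-15/2, -21/2)
  seg 5: right by d4 = 9 → (3/2, -21/2)
  seg 6: right by d1 = 17 → (37/2, -21/2)
  seg 7: left by d7 = 43/2 → (-3, -21/2)
  seg 8: left by d9 = 13/4 → (-25/4, -21/2)
  seg 9: right by d3 = 13/2 → (1/4, -21/2)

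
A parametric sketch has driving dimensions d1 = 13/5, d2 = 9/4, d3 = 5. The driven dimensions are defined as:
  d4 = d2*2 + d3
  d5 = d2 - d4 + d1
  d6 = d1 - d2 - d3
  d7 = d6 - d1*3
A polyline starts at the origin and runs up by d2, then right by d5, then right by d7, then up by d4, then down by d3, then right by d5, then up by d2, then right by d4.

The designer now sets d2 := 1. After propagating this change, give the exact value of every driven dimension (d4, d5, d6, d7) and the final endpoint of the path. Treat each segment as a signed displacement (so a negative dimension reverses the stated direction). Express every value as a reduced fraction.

Apply edit: d2 := 1
  d4 = d2*2 + d3 = 7
  d5 = d2 - d4 + d1 = -17/5
  d6 = d1 - d2 - d3 = -17/5
  d7 = d6 - d1*3 = -56/5
Walk from origin (0, 0):
  seg 1: up by d2 = 1 → (0, 1)
  seg 2: right by d5 = -17/5 → (-17/5, 1)
  seg 3: right by d7 = -56/5 → (-73/5, 1)
  seg 4: up by d4 = 7 → (-73/5, 8)
  seg 5: down by d3 = 5 → (-73/5, 3)
  seg 6: right by d5 = -17/5 → (-18, 3)
  seg 7: up by d2 = 1 → (-18, 4)
  seg 8: right by d4 = 7 → (-11, 4)

d4 = 7
d5 = -17/5
d6 = -17/5
d7 = -56/5
endpoint = (-11, 4)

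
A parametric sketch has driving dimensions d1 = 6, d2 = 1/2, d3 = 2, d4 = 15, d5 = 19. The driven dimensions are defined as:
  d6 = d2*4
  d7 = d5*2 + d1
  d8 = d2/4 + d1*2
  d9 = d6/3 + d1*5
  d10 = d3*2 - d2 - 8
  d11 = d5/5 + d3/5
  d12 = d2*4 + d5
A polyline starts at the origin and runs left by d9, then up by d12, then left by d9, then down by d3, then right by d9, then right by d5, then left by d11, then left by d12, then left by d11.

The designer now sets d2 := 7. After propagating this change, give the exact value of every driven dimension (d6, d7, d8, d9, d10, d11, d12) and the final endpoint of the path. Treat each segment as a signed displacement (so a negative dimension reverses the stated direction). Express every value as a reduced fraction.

d6 = 28
d7 = 44
d8 = 55/4
d9 = 118/3
d10 = -11
d11 = 21/5
d12 = 47
endpoint = (-1136/15, 45)

Apply edit: d2 := 7
  d6 = d2*4 = 28
  d7 = d5*2 + d1 = 44
  d8 = d2/4 + d1*2 = 55/4
  d9 = d6/3 + d1*5 = 118/3
  d10 = d3*2 - d2 - 8 = -11
  d11 = d5/5 + d3/5 = 21/5
  d12 = d2*4 + d5 = 47
Walk from origin (0, 0):
  seg 1: left by d9 = 118/3 → (-118/3, 0)
  seg 2: up by d12 = 47 → (-118/3, 47)
  seg 3: left by d9 = 118/3 → (-236/3, 47)
  seg 4: down by d3 = 2 → (-236/3, 45)
  seg 5: right by d9 = 118/3 → (-118/3, 45)
  seg 6: right by d5 = 19 → (-61/3, 45)
  seg 7: left by d11 = 21/5 → (-368/15, 45)
  seg 8: left by d12 = 47 → (-1073/15, 45)
  seg 9: left by d11 = 21/5 → (-1136/15, 45)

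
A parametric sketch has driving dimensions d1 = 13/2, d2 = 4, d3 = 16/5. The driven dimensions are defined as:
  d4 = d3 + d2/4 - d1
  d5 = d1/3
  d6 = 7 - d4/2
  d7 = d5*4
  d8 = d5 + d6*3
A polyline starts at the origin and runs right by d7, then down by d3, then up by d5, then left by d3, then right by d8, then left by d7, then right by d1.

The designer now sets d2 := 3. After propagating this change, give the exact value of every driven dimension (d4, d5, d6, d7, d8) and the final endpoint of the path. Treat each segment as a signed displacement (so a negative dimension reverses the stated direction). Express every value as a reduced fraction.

Apply edit: d2 := 3
  d4 = d3 + d2/4 - d1 = -51/20
  d5 = d1/3 = 13/6
  d6 = 7 - d4/2 = 331/40
  d7 = d5*4 = 26/3
  d8 = d5 + d6*3 = 3239/120
Walk from origin (0, 0):
  seg 1: right by d7 = 26/3 → (26/3, 0)
  seg 2: down by d3 = 16/5 → (26/3, -16/5)
  seg 3: up by d5 = 13/6 → (26/3, -31/30)
  seg 4: left by d3 = 16/5 → (82/15, -31/30)
  seg 5: right by d8 = 3239/120 → (779/24, -31/30)
  seg 6: left by d7 = 26/3 → (571/24, -31/30)
  seg 7: right by d1 = 13/2 → (727/24, -31/30)

d4 = -51/20
d5 = 13/6
d6 = 331/40
d7 = 26/3
d8 = 3239/120
endpoint = (727/24, -31/30)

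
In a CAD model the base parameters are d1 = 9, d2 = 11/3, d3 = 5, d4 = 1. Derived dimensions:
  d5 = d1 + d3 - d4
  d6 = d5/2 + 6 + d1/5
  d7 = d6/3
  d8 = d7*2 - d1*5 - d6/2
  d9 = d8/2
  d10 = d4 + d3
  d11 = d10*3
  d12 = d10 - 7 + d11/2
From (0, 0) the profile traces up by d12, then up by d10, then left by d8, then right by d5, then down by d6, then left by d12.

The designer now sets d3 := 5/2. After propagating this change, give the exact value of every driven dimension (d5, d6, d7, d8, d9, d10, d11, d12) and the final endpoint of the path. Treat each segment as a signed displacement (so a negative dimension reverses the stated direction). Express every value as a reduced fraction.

Apply edit: d3 := 5/2
  d5 = d1 + d3 - d4 = 21/2
  d6 = d5/2 + 6 + d1/5 = 261/20
  d7 = d6/3 = 87/20
  d8 = d7*2 - d1*5 - d6/2 = -1713/40
  d9 = d8/2 = -1713/80
  d10 = d4 + d3 = 7/2
  d11 = d10*3 = 21/2
  d12 = d10 - 7 + d11/2 = 7/4
Walk from origin (0, 0):
  seg 1: up by d12 = 7/4 → (0, 7/4)
  seg 2: up by d10 = 7/2 → (0, 21/4)
  seg 3: left by d8 = -1713/40 → (1713/40, 21/4)
  seg 4: right by d5 = 21/2 → (2133/40, 21/4)
  seg 5: down by d6 = 261/20 → (2133/40, -39/5)
  seg 6: left by d12 = 7/4 → (2063/40, -39/5)

d5 = 21/2
d6 = 261/20
d7 = 87/20
d8 = -1713/40
d9 = -1713/80
d10 = 7/2
d11 = 21/2
d12 = 7/4
endpoint = (2063/40, -39/5)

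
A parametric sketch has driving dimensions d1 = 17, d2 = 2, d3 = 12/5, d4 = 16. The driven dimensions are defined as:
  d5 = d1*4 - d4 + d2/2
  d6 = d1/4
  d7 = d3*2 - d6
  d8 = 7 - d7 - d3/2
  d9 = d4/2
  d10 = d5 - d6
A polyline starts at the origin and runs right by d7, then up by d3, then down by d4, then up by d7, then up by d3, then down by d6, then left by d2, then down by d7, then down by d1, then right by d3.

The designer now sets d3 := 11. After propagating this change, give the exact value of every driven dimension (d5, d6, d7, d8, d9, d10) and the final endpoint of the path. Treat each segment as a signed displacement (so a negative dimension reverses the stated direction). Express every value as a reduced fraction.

d5 = 53
d6 = 17/4
d7 = 71/4
d8 = -65/4
d9 = 8
d10 = 195/4
endpoint = (107/4, -61/4)

Apply edit: d3 := 11
  d5 = d1*4 - d4 + d2/2 = 53
  d6 = d1/4 = 17/4
  d7 = d3*2 - d6 = 71/4
  d8 = 7 - d7 - d3/2 = -65/4
  d9 = d4/2 = 8
  d10 = d5 - d6 = 195/4
Walk from origin (0, 0):
  seg 1: right by d7 = 71/4 → (71/4, 0)
  seg 2: up by d3 = 11 → (71/4, 11)
  seg 3: down by d4 = 16 → (71/4, -5)
  seg 4: up by d7 = 71/4 → (71/4, 51/4)
  seg 5: up by d3 = 11 → (71/4, 95/4)
  seg 6: down by d6 = 17/4 → (71/4, 39/2)
  seg 7: left by d2 = 2 → (63/4, 39/2)
  seg 8: down by d7 = 71/4 → (63/4, 7/4)
  seg 9: down by d1 = 17 → (63/4, -61/4)
  seg 10: right by d3 = 11 → (107/4, -61/4)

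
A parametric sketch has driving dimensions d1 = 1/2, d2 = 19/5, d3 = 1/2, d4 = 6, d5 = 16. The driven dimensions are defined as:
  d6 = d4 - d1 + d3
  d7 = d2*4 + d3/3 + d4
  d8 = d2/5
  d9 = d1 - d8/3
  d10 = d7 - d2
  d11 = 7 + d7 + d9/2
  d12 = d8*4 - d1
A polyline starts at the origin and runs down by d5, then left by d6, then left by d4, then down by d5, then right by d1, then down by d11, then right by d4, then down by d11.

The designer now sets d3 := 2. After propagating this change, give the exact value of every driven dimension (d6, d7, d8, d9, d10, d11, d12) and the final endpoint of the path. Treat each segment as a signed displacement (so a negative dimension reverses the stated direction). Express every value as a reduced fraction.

d6 = 15/2
d7 = 328/15
d8 = 19/25
d9 = 37/150
d10 = 271/15
d11 = 2899/100
d12 = 127/50
endpoint = (-7, -4499/50)

Apply edit: d3 := 2
  d6 = d4 - d1 + d3 = 15/2
  d7 = d2*4 + d3/3 + d4 = 328/15
  d8 = d2/5 = 19/25
  d9 = d1 - d8/3 = 37/150
  d10 = d7 - d2 = 271/15
  d11 = 7 + d7 + d9/2 = 2899/100
  d12 = d8*4 - d1 = 127/50
Walk from origin (0, 0):
  seg 1: down by d5 = 16 → (0, -16)
  seg 2: left by d6 = 15/2 → (-15/2, -16)
  seg 3: left by d4 = 6 → (-27/2, -16)
  seg 4: down by d5 = 16 → (-27/2, -32)
  seg 5: right by d1 = 1/2 → (-13, -32)
  seg 6: down by d11 = 2899/100 → (-13, -6099/100)
  seg 7: right by d4 = 6 → (-7, -6099/100)
  seg 8: down by d11 = 2899/100 → (-7, -4499/50)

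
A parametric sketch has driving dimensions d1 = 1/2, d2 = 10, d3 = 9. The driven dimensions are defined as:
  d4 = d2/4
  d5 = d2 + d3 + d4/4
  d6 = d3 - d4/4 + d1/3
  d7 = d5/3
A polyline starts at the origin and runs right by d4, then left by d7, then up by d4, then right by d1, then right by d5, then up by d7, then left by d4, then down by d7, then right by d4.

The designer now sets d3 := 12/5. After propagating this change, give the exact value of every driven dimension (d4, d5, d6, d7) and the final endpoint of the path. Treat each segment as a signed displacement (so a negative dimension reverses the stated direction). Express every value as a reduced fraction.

Apply edit: d3 := 12/5
  d4 = d2/4 = 5/2
  d5 = d2 + d3 + d4/4 = 521/40
  d6 = d3 - d4/4 + d1/3 = 233/120
  d7 = d5/3 = 521/120
Walk from origin (0, 0):
  seg 1: right by d4 = 5/2 → (5/2, 0)
  seg 2: left by d7 = 521/120 → (-221/120, 0)
  seg 3: up by d4 = 5/2 → (-221/120, 5/2)
  seg 4: right by d1 = 1/2 → (-161/120, 5/2)
  seg 5: right by d5 = 521/40 → (701/60, 5/2)
  seg 6: up by d7 = 521/120 → (701/60, 821/120)
  seg 7: left by d4 = 5/2 → (551/60, 821/120)
  seg 8: down by d7 = 521/120 → (551/60, 5/2)
  seg 9: right by d4 = 5/2 → (701/60, 5/2)

d4 = 5/2
d5 = 521/40
d6 = 233/120
d7 = 521/120
endpoint = (701/60, 5/2)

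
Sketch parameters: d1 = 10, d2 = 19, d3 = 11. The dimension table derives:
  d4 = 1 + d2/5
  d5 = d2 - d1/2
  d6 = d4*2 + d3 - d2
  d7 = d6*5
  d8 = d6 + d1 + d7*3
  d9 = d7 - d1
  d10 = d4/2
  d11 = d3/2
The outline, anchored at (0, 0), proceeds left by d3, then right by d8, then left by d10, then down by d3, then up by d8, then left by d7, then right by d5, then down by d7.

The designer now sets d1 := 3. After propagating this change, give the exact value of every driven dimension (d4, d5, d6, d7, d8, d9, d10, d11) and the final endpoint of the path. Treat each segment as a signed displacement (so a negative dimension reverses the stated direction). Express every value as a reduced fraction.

Apply edit: d1 := 3
  d4 = 1 + d2/5 = 24/5
  d5 = d2 - d1/2 = 35/2
  d6 = d4*2 + d3 - d2 = 8/5
  d7 = d6*5 = 8
  d8 = d6 + d1 + d7*3 = 143/5
  d9 = d7 - d1 = 5
  d10 = d4/2 = 12/5
  d11 = d3/2 = 11/2
Walk from origin (0, 0):
  seg 1: left by d3 = 11 → (-11, 0)
  seg 2: right by d8 = 143/5 → (88/5, 0)
  seg 3: left by d10 = 12/5 → (76/5, 0)
  seg 4: down by d3 = 11 → (76/5, -11)
  seg 5: up by d8 = 143/5 → (76/5, 88/5)
  seg 6: left by d7 = 8 → (36/5, 88/5)
  seg 7: right by d5 = 35/2 → (247/10, 88/5)
  seg 8: down by d7 = 8 → (247/10, 48/5)

d4 = 24/5
d5 = 35/2
d6 = 8/5
d7 = 8
d8 = 143/5
d9 = 5
d10 = 12/5
d11 = 11/2
endpoint = (247/10, 48/5)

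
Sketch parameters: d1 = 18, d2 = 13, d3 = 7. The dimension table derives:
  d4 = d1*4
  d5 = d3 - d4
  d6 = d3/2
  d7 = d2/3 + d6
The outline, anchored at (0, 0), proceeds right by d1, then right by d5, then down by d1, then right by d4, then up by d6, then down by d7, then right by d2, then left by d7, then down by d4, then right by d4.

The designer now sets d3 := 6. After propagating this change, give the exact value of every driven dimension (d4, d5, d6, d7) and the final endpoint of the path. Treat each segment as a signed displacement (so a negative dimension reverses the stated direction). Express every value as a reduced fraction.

Apply edit: d3 := 6
  d4 = d1*4 = 72
  d5 = d3 - d4 = -66
  d6 = d3/2 = 3
  d7 = d2/3 + d6 = 22/3
Walk from origin (0, 0):
  seg 1: right by d1 = 18 → (18, 0)
  seg 2: right by d5 = -66 → (-48, 0)
  seg 3: down by d1 = 18 → (-48, -18)
  seg 4: right by d4 = 72 → (24, -18)
  seg 5: up by d6 = 3 → (24, -15)
  seg 6: down by d7 = 22/3 → (24, -67/3)
  seg 7: right by d2 = 13 → (37, -67/3)
  seg 8: left by d7 = 22/3 → (89/3, -67/3)
  seg 9: down by d4 = 72 → (89/3, -283/3)
  seg 10: right by d4 = 72 → (305/3, -283/3)

d4 = 72
d5 = -66
d6 = 3
d7 = 22/3
endpoint = (305/3, -283/3)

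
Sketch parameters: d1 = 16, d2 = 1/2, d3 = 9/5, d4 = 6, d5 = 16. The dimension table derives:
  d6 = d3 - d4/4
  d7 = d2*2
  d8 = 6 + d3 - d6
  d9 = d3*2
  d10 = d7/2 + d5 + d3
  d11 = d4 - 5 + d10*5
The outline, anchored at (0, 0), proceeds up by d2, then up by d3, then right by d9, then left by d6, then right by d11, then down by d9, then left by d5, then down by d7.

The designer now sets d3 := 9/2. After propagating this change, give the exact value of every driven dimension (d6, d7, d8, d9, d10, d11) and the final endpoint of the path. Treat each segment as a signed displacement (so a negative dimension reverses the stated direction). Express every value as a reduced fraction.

d6 = 3
d7 = 1
d8 = 15/2
d9 = 9
d10 = 21
d11 = 106
endpoint = (96, -5)

Apply edit: d3 := 9/2
  d6 = d3 - d4/4 = 3
  d7 = d2*2 = 1
  d8 = 6 + d3 - d6 = 15/2
  d9 = d3*2 = 9
  d10 = d7/2 + d5 + d3 = 21
  d11 = d4 - 5 + d10*5 = 106
Walk from origin (0, 0):
  seg 1: up by d2 = 1/2 → (0, 1/2)
  seg 2: up by d3 = 9/2 → (0, 5)
  seg 3: right by d9 = 9 → (9, 5)
  seg 4: left by d6 = 3 → (6, 5)
  seg 5: right by d11 = 106 → (112, 5)
  seg 6: down by d9 = 9 → (112, -4)
  seg 7: left by d5 = 16 → (96, -4)
  seg 8: down by d7 = 1 → (96, -5)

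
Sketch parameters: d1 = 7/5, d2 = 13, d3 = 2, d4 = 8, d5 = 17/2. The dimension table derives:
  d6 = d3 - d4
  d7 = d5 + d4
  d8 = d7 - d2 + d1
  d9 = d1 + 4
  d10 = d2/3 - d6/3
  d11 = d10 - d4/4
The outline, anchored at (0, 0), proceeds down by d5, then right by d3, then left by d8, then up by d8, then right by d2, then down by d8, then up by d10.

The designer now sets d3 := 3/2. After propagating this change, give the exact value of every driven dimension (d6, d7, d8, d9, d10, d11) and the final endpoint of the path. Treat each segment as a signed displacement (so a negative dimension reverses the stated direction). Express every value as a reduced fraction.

Apply edit: d3 := 3/2
  d6 = d3 - d4 = -13/2
  d7 = d5 + d4 = 33/2
  d8 = d7 - d2 + d1 = 49/10
  d9 = d1 + 4 = 27/5
  d10 = d2/3 - d6/3 = 13/2
  d11 = d10 - d4/4 = 9/2
Walk from origin (0, 0):
  seg 1: down by d5 = 17/2 → (0, -17/2)
  seg 2: right by d3 = 3/2 → (3/2, -17/2)
  seg 3: left by d8 = 49/10 → (-17/5, -17/2)
  seg 4: up by d8 = 49/10 → (-17/5, -18/5)
  seg 5: right by d2 = 13 → (48/5, -18/5)
  seg 6: down by d8 = 49/10 → (48/5, -17/2)
  seg 7: up by d10 = 13/2 → (48/5, -2)

d6 = -13/2
d7 = 33/2
d8 = 49/10
d9 = 27/5
d10 = 13/2
d11 = 9/2
endpoint = (48/5, -2)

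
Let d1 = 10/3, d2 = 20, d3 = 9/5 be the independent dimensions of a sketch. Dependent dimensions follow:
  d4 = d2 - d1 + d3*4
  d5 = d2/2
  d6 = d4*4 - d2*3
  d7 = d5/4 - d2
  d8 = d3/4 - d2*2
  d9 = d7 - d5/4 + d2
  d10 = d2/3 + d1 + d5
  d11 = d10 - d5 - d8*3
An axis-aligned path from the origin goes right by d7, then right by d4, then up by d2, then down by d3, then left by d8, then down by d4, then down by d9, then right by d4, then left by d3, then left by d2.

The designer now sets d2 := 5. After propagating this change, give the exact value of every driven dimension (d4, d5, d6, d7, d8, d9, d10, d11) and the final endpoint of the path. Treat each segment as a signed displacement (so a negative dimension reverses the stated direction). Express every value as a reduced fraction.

d4 = 133/15
d5 = 5/2
d6 = 307/15
d7 = -35/8
d8 = -191/20
d9 = 0
d10 = 15/2
d11 = 673/20
endpoint = (1933/120, -17/3)

Apply edit: d2 := 5
  d4 = d2 - d1 + d3*4 = 133/15
  d5 = d2/2 = 5/2
  d6 = d4*4 - d2*3 = 307/15
  d7 = d5/4 - d2 = -35/8
  d8 = d3/4 - d2*2 = -191/20
  d9 = d7 - d5/4 + d2 = 0
  d10 = d2/3 + d1 + d5 = 15/2
  d11 = d10 - d5 - d8*3 = 673/20
Walk from origin (0, 0):
  seg 1: right by d7 = -35/8 → (-35/8, 0)
  seg 2: right by d4 = 133/15 → (539/120, 0)
  seg 3: up by d2 = 5 → (539/120, 5)
  seg 4: down by d3 = 9/5 → (539/120, 16/5)
  seg 5: left by d8 = -191/20 → (337/24, 16/5)
  seg 6: down by d4 = 133/15 → (337/24, -17/3)
  seg 7: down by d9 = 0 → (337/24, -17/3)
  seg 8: right by d4 = 133/15 → (2749/120, -17/3)
  seg 9: left by d3 = 9/5 → (2533/120, -17/3)
  seg 10: left by d2 = 5 → (1933/120, -17/3)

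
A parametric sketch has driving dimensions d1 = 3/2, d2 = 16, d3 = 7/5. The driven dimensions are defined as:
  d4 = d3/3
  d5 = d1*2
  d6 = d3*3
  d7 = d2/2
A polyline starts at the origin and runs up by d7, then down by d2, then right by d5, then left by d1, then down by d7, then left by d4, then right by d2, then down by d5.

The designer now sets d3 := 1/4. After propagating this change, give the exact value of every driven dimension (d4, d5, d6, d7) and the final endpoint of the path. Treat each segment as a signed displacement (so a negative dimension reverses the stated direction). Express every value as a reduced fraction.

d4 = 1/12
d5 = 3
d6 = 3/4
d7 = 8
endpoint = (209/12, -19)

Apply edit: d3 := 1/4
  d4 = d3/3 = 1/12
  d5 = d1*2 = 3
  d6 = d3*3 = 3/4
  d7 = d2/2 = 8
Walk from origin (0, 0):
  seg 1: up by d7 = 8 → (0, 8)
  seg 2: down by d2 = 16 → (0, -8)
  seg 3: right by d5 = 3 → (3, -8)
  seg 4: left by d1 = 3/2 → (3/2, -8)
  seg 5: down by d7 = 8 → (3/2, -16)
  seg 6: left by d4 = 1/12 → (17/12, -16)
  seg 7: right by d2 = 16 → (209/12, -16)
  seg 8: down by d5 = 3 → (209/12, -19)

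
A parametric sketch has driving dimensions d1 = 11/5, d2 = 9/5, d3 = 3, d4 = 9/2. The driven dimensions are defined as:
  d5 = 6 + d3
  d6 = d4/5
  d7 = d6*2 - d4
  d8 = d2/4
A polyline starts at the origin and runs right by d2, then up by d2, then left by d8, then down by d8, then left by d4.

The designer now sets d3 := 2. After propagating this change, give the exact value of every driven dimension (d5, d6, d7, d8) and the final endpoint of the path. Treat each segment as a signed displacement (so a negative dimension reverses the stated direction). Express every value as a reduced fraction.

d5 = 8
d6 = 9/10
d7 = -27/10
d8 = 9/20
endpoint = (-63/20, 27/20)

Apply edit: d3 := 2
  d5 = 6 + d3 = 8
  d6 = d4/5 = 9/10
  d7 = d6*2 - d4 = -27/10
  d8 = d2/4 = 9/20
Walk from origin (0, 0):
  seg 1: right by d2 = 9/5 → (9/5, 0)
  seg 2: up by d2 = 9/5 → (9/5, 9/5)
  seg 3: left by d8 = 9/20 → (27/20, 9/5)
  seg 4: down by d8 = 9/20 → (27/20, 27/20)
  seg 5: left by d4 = 9/2 → (-63/20, 27/20)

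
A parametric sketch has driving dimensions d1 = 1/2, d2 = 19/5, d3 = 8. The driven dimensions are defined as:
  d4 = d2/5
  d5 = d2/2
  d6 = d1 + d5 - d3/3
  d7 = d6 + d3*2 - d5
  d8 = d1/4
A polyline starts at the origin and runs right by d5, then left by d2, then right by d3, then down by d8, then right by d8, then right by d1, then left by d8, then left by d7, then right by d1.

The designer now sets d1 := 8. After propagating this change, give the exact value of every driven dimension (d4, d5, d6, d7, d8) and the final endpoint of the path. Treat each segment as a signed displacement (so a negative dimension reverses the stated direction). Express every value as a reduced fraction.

Apply edit: d1 := 8
  d4 = d2/5 = 19/25
  d5 = d2/2 = 19/10
  d6 = d1 + d5 - d3/3 = 217/30
  d7 = d6 + d3*2 - d5 = 64/3
  d8 = d1/4 = 2
Walk from origin (0, 0):
  seg 1: right by d5 = 19/10 → (19/10, 0)
  seg 2: left by d2 = 19/5 → (-19/10, 0)
  seg 3: right by d3 = 8 → (61/10, 0)
  seg 4: down by d8 = 2 → (61/10, -2)
  seg 5: right by d8 = 2 → (81/10, -2)
  seg 6: right by d1 = 8 → (161/10, -2)
  seg 7: left by d8 = 2 → (141/10, -2)
  seg 8: left by d7 = 64/3 → (-217/30, -2)
  seg 9: right by d1 = 8 → (23/30, -2)

d4 = 19/25
d5 = 19/10
d6 = 217/30
d7 = 64/3
d8 = 2
endpoint = (23/30, -2)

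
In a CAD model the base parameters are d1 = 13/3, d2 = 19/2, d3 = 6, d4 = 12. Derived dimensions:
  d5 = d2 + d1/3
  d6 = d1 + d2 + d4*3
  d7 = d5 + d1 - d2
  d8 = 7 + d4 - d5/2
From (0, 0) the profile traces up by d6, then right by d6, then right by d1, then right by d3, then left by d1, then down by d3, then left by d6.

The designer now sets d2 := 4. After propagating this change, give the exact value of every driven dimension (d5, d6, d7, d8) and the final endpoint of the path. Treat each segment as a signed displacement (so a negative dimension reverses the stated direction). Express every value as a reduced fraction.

Apply edit: d2 := 4
  d5 = d2 + d1/3 = 49/9
  d6 = d1 + d2 + d4*3 = 133/3
  d7 = d5 + d1 - d2 = 52/9
  d8 = 7 + d4 - d5/2 = 293/18
Walk from origin (0, 0):
  seg 1: up by d6 = 133/3 → (0, 133/3)
  seg 2: right by d6 = 133/3 → (133/3, 133/3)
  seg 3: right by d1 = 13/3 → (146/3, 133/3)
  seg 4: right by d3 = 6 → (164/3, 133/3)
  seg 5: left by d1 = 13/3 → (151/3, 133/3)
  seg 6: down by d3 = 6 → (151/3, 115/3)
  seg 7: left by d6 = 133/3 → (6, 115/3)

d5 = 49/9
d6 = 133/3
d7 = 52/9
d8 = 293/18
endpoint = (6, 115/3)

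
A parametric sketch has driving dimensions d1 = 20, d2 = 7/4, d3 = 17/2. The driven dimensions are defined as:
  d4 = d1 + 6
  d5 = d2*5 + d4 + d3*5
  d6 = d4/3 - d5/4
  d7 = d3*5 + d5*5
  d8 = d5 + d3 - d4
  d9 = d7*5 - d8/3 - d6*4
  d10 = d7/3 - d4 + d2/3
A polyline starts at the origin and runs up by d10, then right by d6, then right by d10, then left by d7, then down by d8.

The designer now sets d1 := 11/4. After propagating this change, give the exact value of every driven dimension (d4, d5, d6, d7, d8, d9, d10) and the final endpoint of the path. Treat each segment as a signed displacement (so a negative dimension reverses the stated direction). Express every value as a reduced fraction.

d4 = 35/4
d5 = 60
d6 = -145/12
d7 = 685/2
d8 = 239/4
d9 = 20891/12
d10 = 106
endpoint = (-2983/12, 185/4)

Apply edit: d1 := 11/4
  d4 = d1 + 6 = 35/4
  d5 = d2*5 + d4 + d3*5 = 60
  d6 = d4/3 - d5/4 = -145/12
  d7 = d3*5 + d5*5 = 685/2
  d8 = d5 + d3 - d4 = 239/4
  d9 = d7*5 - d8/3 - d6*4 = 20891/12
  d10 = d7/3 - d4 + d2/3 = 106
Walk from origin (0, 0):
  seg 1: up by d10 = 106 → (0, 106)
  seg 2: right by d6 = -145/12 → (-145/12, 106)
  seg 3: right by d10 = 106 → (1127/12, 106)
  seg 4: left by d7 = 685/2 → (-2983/12, 106)
  seg 5: down by d8 = 239/4 → (-2983/12, 185/4)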